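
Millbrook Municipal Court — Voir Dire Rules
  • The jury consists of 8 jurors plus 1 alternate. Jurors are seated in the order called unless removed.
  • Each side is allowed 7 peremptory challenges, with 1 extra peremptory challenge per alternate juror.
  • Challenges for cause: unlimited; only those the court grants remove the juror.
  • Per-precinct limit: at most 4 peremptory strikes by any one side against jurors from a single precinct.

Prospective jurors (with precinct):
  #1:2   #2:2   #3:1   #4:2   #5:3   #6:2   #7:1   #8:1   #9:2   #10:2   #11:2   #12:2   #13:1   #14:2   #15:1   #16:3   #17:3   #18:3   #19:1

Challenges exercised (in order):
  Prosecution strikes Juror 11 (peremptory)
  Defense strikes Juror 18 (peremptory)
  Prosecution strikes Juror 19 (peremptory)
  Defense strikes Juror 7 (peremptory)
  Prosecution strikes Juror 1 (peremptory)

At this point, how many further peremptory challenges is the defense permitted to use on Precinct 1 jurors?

Defense peremptories so far: #18, #7 — 2 of 8 used, 6 left overall.
Against Precinct 1: #7 — 1 used; per-precinct cap 4 leaves 3.
Binding limit: min(6, 3) = 3.

3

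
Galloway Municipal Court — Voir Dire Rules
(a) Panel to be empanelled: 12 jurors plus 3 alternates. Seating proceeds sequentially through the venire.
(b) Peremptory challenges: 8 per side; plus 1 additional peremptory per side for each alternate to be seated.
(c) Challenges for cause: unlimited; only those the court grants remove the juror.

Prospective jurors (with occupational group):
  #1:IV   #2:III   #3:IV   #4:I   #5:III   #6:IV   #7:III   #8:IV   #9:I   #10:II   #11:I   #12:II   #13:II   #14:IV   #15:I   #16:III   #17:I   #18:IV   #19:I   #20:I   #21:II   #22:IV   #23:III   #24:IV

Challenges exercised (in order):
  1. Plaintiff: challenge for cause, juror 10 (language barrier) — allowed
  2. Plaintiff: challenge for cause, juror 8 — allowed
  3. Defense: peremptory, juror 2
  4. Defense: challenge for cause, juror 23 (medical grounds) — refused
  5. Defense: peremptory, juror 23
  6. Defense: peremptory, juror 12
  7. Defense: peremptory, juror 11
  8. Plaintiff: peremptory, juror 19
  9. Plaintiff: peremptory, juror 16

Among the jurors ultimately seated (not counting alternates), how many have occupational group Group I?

Removed: #2, #8, #10, #11, #12, #16, #19, #23.
Seated jurors 1–12: #1, #3, #4, #5, #6, #7, #9, #13, #14, #15, #17, #18 (alternates #20, #21, #22 not counted).
Of those, in Group I: #4, #9, #15, #17 → 4.

4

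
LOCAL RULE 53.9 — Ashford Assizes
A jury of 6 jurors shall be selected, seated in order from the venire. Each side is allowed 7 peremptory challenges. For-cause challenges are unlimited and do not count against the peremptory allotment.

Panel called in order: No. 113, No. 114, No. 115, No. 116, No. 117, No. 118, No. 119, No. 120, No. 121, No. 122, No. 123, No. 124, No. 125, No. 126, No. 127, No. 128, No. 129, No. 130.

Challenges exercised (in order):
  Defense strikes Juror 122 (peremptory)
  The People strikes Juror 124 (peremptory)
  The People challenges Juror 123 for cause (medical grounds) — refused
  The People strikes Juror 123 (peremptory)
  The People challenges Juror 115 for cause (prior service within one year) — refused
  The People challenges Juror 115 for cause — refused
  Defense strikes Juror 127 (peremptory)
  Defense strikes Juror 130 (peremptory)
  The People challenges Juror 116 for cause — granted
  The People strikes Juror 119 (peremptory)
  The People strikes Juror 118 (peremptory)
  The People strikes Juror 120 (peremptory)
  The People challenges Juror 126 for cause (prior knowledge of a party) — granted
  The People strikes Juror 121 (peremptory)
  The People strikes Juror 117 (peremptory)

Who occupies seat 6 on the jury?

129

Removed: #116, #117, #118, #119, #120, #121, #122, #123, #124, #126, #127, #130. (#115 stays — for-cause denied.)
Seating in order: seats 1–6 → #113, #114, #115, #125, #128, #129.
So seat 6 is #129.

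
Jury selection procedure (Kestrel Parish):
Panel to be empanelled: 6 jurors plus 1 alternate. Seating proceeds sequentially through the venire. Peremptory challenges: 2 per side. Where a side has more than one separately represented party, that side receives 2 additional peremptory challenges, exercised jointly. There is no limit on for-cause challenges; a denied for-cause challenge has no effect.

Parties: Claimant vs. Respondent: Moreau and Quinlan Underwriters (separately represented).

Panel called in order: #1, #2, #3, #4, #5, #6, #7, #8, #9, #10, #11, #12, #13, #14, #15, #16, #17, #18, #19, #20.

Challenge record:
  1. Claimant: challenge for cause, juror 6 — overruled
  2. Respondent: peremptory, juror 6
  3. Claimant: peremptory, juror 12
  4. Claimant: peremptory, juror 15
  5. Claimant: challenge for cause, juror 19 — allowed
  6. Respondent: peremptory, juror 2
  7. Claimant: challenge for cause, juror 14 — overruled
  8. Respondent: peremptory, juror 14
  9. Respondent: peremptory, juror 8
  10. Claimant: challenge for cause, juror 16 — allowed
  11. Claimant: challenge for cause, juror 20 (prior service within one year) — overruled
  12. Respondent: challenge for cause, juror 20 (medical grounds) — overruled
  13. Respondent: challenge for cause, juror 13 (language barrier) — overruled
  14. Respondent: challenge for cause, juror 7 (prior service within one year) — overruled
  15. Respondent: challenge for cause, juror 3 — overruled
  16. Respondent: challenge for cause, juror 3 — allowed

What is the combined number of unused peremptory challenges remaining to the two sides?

0

Claimant allotment: 2. Respondent allotment: 2 base + 2 multi-party = 4.
Claimant peremptories used: #12, #15 — 2 (for-cause on #6, #19, #14, #16, #20 don't count).
Respondent peremptories used: #6, #2, #14, #8 — 4 (for-cause on #20, #13, #7, #3, #3 don't count).
Remaining: (2 − 2) + (4 − 4) = 0.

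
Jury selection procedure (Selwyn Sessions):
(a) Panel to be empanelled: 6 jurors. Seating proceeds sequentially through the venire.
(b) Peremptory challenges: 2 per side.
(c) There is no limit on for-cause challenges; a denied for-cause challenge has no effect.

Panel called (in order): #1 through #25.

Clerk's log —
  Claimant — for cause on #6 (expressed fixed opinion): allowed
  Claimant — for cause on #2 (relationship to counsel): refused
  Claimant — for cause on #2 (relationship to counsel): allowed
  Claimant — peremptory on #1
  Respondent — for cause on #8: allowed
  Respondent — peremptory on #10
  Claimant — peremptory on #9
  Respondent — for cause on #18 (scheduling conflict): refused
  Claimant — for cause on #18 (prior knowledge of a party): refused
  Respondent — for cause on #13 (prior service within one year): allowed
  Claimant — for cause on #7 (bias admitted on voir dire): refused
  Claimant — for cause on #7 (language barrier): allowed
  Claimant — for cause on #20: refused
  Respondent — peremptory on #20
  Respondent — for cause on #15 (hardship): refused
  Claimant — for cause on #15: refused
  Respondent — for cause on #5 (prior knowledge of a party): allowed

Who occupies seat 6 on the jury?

15

Removed: #1, #2, #5, #6, #7, #8, #9, #10, #13, #20. (#15, #18 stay — for-cause denied.)
Seating in order: seats 1–6 → #3, #4, #11, #12, #14, #15.
So seat 6 is #15.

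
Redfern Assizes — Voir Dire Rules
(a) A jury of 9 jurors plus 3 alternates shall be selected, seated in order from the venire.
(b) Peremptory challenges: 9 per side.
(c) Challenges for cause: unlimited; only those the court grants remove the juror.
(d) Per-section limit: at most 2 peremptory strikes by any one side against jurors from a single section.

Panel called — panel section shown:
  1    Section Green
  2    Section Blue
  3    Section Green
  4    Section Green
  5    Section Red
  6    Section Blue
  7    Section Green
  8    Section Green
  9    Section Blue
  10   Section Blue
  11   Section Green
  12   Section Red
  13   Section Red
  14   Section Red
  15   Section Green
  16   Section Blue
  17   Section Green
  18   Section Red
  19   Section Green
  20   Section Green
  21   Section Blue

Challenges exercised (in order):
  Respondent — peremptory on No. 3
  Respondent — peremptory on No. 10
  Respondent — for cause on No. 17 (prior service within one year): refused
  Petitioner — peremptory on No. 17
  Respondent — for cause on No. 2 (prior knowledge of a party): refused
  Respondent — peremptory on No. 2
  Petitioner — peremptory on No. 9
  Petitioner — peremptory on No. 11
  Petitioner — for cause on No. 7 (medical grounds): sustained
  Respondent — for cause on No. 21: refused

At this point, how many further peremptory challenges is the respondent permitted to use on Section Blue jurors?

0

Respondent peremptories so far: #3, #10, #2 — 3 of 9 used, 6 left overall.
Against Section Blue: #10, #2 — 2 used; per-section cap 2 leaves 0.
Binding limit: min(6, 0) = 0.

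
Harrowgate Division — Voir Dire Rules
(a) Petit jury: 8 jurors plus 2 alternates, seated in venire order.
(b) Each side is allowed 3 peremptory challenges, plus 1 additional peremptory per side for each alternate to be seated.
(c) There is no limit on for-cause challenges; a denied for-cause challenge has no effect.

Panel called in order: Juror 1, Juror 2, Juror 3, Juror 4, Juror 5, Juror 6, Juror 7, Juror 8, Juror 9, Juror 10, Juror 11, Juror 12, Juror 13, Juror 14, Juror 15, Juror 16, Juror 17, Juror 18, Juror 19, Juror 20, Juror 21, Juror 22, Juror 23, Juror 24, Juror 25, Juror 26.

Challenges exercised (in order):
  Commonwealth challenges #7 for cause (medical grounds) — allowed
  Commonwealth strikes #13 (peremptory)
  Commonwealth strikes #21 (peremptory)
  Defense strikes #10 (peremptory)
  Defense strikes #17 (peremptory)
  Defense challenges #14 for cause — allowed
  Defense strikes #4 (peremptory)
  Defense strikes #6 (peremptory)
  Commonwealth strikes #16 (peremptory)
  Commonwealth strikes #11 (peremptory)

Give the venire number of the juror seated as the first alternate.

Removed: #4, #6, #7, #10, #11, #13, #14, #16, #17, #21.
Seating in order: seats 1–8 → #1, #2, #3, #5, #8, #9, #12, #15; alternates → #18, #19.
So alternate 1 is #18.

18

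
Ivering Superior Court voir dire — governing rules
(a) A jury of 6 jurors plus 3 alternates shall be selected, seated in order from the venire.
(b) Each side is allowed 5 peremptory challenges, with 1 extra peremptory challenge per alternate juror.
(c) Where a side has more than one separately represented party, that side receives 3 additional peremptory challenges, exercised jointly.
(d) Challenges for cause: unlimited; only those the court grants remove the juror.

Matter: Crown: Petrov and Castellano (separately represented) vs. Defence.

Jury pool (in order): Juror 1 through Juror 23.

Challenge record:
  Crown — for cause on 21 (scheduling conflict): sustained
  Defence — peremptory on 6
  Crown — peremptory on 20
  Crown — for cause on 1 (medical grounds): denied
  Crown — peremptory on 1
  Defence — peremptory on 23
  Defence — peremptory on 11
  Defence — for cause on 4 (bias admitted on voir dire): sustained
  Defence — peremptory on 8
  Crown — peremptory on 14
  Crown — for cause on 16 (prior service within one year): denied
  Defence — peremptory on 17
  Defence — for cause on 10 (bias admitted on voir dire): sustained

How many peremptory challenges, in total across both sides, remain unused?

Crown allotment: 5 base + 1 × 3 alternates + 3 multi-party = 11. Defence allotment: 5 base + 1 × 3 alternates = 8.
Crown peremptories used: #20, #1, #14 — 3 (for-cause on #21, #1, #16 don't count).
Defence peremptories used: #6, #23, #11, #8, #17 — 5 (for-cause on #4, #10 don't count).
Remaining: (11 − 3) + (8 − 5) = 11.

11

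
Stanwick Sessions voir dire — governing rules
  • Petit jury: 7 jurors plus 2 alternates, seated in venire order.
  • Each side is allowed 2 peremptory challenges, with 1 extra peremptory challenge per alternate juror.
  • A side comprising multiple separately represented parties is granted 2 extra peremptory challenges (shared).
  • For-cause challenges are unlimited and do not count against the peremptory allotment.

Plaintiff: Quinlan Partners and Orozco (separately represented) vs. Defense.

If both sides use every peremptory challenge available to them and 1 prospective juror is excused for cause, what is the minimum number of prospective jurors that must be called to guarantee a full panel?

Seats to fill: 7 + 2 alternates = 9.
Peremptories — Plaintiff: 2 + 1×2 + 2 = 6; Defense: 2 + 1×2 = 4; total 10.
For-cause removals: 1.
Minimum venire: 9 + 10 + 1 = 20.

20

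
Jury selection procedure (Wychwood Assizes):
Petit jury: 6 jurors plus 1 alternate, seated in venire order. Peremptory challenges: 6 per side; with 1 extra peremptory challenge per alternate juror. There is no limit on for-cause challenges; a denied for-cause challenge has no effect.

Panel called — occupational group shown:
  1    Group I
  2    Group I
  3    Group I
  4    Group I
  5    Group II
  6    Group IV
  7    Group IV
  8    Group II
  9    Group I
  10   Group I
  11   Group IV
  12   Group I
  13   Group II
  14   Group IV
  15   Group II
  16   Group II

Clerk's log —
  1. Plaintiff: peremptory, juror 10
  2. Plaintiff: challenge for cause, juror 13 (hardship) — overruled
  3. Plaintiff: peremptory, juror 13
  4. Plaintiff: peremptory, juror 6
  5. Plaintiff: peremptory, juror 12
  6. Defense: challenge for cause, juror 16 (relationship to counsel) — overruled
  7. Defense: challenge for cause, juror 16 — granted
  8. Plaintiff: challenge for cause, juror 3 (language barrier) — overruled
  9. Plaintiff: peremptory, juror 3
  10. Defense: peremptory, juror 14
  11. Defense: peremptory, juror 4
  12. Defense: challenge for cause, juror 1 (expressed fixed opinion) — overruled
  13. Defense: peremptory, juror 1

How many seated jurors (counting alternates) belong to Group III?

Removed: #1, #3, #4, #6, #10, #12, #13, #14, #16.
Seated (7 incl. alternates): #2, #5, #7, #8, #9, #11, #15.
None of those are in Group III → 0.

0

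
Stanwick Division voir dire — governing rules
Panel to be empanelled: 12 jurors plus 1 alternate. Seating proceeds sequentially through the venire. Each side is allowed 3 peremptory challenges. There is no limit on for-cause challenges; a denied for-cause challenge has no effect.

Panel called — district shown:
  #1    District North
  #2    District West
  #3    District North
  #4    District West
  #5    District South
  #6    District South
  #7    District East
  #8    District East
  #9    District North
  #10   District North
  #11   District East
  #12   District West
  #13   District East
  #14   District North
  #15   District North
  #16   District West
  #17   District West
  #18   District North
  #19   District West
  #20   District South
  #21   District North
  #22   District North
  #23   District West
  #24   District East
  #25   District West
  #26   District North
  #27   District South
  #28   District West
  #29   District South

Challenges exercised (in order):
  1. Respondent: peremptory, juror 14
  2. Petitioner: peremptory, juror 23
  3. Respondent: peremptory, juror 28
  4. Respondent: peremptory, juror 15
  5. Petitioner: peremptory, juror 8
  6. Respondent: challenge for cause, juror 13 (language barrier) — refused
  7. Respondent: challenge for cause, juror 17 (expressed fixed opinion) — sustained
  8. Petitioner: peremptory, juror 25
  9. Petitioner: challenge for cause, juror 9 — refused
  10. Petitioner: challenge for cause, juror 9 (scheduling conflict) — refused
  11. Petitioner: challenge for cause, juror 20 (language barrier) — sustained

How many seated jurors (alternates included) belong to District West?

4

Removed: #8, #14, #15, #17, #20, #23, #25, #28.
Seated (13 incl. alternates): #1, #2, #3, #4, #5, #6, #7, #9, #10, #11, #12, #13, #16.
Of those, in District West: #2, #4, #12, #16 → 4.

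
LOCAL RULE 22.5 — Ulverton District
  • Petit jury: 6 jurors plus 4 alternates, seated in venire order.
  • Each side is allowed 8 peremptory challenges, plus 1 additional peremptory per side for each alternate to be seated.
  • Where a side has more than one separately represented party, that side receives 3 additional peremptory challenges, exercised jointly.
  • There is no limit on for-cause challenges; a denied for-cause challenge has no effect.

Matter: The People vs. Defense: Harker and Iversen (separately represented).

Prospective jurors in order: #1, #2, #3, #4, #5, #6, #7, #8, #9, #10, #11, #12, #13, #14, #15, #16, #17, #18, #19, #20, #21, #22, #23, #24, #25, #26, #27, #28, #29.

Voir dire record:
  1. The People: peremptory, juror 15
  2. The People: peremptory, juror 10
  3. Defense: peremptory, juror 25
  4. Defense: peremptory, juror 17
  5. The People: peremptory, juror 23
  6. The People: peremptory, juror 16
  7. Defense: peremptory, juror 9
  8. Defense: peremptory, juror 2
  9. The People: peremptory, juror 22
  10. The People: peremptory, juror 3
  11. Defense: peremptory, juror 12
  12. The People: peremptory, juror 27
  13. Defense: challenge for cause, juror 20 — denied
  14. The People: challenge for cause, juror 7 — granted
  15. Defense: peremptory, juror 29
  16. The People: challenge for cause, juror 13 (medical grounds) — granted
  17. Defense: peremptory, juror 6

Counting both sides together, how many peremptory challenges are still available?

The People allotment: 8 base + 1 × 4 alternates = 12. Defense allotment: 8 base + 1 × 4 alternates + 3 multi-party = 15.
The People peremptories used: #15, #10, #23, #16, #22, #3, #27 — 7 (for-cause on #7, #13 don't count).
Defense peremptories used: #25, #17, #9, #2, #12, #29, #6 — 7 (the for-cause on #20 doesn't count).
Remaining: (12 − 7) + (15 − 7) = 13.

13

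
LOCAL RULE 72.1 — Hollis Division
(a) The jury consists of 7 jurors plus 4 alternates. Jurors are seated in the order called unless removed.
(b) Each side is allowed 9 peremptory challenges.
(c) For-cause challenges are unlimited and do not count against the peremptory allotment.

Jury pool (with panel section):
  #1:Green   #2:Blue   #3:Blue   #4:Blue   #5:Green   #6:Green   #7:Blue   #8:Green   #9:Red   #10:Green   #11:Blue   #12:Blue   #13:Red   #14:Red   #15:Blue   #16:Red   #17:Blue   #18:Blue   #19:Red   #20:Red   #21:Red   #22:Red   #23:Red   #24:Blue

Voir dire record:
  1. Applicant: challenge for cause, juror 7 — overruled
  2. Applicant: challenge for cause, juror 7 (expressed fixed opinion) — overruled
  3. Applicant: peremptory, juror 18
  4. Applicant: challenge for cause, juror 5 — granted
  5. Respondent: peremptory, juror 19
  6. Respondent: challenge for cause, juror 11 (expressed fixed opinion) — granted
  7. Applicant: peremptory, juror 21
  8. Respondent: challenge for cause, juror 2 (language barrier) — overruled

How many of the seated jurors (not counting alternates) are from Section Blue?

Removed: #5, #11, #18, #19, #21.
Seated jurors 1–7: #1, #2, #3, #4, #6, #7, #8 (alternates #9, #10, #12, #13 not counted).
Of those, in Section Blue: #2, #3, #4, #7 → 4.

4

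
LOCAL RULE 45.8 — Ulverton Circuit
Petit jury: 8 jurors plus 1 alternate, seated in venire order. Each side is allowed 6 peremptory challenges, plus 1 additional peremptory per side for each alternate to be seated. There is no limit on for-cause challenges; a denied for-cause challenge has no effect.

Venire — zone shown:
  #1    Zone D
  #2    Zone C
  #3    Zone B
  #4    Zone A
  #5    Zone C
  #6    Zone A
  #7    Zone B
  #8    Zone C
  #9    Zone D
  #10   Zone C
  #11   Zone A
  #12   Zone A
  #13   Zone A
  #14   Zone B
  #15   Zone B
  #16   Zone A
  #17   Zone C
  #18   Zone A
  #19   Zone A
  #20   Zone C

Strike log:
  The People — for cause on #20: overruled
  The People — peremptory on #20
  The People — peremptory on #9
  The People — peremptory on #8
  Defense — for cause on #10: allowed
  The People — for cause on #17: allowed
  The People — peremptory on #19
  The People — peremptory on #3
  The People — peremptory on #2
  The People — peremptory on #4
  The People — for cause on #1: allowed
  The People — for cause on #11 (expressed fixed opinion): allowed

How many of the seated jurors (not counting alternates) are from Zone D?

Removed: #1, #2, #3, #4, #8, #9, #10, #11, #17, #19, #20.
Seated jurors 1–8: #5, #6, #7, #12, #13, #14, #15, #16 (alternates #18 not counted).
None of those are in Zone D → 0.

0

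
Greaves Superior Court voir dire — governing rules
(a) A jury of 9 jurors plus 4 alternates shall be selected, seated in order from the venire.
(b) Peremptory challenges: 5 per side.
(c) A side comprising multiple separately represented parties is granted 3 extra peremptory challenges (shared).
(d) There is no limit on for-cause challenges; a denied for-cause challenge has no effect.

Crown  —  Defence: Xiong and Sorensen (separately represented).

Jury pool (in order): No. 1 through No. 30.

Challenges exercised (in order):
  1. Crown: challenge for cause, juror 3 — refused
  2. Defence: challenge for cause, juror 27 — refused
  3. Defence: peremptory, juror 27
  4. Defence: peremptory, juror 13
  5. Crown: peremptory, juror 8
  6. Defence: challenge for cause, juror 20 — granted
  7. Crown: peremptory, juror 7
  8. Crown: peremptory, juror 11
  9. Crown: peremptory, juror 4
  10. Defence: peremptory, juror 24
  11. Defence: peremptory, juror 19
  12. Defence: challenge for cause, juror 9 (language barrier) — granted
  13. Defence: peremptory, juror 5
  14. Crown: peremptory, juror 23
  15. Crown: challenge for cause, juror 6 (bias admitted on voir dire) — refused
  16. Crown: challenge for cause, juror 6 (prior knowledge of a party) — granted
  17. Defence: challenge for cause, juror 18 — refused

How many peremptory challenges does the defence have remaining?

3

Defence allotment: 5 base + 3 multi-party = 8.
Defence peremptories used: #27, #13, #24, #19, #5 — 5 (for-cause on #27, #20, #9, #18 don't count).
Remaining: 8 − 5 = 3.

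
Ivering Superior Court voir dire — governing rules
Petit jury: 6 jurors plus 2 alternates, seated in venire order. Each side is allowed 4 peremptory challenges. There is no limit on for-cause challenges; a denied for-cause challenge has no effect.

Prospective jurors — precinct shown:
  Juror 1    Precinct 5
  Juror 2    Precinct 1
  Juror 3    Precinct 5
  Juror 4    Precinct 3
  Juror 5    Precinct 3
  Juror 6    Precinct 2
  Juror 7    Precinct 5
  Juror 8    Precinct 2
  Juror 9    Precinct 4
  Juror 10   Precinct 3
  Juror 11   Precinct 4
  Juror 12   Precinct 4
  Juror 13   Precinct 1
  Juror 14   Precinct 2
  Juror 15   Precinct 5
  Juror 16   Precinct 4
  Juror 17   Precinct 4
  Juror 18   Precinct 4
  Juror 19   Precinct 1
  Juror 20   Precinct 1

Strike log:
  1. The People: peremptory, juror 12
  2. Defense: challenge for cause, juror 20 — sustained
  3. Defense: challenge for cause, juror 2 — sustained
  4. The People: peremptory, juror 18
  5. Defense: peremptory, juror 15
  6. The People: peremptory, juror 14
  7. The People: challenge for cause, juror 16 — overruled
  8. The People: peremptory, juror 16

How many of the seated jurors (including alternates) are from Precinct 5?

3

Removed: #2, #12, #14, #15, #16, #18, #20.
Seated (8 incl. alternates): #1, #3, #4, #5, #6, #7, #8, #9.
Of those, in Precinct 5: #1, #3, #7 → 3.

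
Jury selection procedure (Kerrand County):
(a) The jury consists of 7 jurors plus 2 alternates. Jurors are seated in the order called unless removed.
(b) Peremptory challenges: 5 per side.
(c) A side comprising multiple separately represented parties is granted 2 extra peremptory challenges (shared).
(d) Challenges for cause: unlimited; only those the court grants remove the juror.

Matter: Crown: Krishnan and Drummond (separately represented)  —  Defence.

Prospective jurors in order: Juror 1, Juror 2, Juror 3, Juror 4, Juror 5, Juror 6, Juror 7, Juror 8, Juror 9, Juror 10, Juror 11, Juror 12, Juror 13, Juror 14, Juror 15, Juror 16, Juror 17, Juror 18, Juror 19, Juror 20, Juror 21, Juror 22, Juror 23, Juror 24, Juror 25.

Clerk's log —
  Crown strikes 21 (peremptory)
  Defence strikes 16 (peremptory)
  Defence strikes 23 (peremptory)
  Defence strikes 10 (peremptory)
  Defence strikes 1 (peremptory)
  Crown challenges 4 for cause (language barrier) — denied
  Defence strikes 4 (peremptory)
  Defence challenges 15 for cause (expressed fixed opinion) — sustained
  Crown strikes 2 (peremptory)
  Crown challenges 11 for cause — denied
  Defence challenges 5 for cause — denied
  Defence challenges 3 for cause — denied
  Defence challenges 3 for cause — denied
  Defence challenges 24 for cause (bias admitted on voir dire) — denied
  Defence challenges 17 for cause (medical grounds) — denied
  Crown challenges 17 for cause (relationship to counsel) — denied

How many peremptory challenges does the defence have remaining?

Defence allotment: 5.
Defence peremptories used: #16, #23, #10, #1, #4 — 5 (for-cause on #15, #5, #3, #3, #24, #17 don't count).
Remaining: 5 − 5 = 0.

0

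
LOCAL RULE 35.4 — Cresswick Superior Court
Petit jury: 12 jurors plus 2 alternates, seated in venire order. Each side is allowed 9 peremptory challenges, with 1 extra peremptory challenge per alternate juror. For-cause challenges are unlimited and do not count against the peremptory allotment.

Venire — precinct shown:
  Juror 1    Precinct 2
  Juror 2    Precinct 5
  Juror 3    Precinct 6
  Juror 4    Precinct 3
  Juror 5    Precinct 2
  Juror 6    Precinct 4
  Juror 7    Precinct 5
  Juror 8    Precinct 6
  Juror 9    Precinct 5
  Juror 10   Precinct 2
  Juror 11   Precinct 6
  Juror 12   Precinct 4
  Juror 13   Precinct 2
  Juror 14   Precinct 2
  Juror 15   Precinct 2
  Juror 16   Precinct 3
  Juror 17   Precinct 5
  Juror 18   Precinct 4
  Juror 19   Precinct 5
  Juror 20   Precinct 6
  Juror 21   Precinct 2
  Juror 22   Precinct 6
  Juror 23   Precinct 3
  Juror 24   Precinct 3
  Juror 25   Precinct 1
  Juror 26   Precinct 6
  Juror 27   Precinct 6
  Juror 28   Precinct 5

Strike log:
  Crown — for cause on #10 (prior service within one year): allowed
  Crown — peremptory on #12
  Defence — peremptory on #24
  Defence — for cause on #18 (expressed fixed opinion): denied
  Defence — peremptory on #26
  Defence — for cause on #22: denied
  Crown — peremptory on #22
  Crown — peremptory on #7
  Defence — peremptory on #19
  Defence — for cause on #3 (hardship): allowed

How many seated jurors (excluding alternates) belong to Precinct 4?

Removed: #3, #7, #10, #12, #19, #22, #24, #26.
Seated jurors 1–12: #1, #2, #4, #5, #6, #8, #9, #11, #13, #14, #15, #16 (alternates #17, #18 not counted).
Of those, in Precinct 4: #6 → 1.

1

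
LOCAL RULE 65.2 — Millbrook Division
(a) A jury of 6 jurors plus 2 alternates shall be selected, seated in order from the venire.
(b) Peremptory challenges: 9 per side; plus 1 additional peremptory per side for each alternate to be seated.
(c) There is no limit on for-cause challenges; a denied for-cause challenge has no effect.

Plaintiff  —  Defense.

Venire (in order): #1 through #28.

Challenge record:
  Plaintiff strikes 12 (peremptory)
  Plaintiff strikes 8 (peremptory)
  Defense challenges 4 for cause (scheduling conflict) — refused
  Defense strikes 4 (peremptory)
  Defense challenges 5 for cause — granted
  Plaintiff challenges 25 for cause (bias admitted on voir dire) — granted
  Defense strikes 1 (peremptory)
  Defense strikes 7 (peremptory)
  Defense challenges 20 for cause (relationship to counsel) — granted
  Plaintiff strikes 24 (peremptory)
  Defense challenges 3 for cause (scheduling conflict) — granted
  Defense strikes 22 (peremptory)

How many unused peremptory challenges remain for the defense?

7

Defense allotment: 9 base + 1 × 2 alternates = 11.
Defense peremptories used: #4, #1, #7, #22 — 4 (for-cause on #4, #5, #20, #3 don't count).
Remaining: 11 − 4 = 7.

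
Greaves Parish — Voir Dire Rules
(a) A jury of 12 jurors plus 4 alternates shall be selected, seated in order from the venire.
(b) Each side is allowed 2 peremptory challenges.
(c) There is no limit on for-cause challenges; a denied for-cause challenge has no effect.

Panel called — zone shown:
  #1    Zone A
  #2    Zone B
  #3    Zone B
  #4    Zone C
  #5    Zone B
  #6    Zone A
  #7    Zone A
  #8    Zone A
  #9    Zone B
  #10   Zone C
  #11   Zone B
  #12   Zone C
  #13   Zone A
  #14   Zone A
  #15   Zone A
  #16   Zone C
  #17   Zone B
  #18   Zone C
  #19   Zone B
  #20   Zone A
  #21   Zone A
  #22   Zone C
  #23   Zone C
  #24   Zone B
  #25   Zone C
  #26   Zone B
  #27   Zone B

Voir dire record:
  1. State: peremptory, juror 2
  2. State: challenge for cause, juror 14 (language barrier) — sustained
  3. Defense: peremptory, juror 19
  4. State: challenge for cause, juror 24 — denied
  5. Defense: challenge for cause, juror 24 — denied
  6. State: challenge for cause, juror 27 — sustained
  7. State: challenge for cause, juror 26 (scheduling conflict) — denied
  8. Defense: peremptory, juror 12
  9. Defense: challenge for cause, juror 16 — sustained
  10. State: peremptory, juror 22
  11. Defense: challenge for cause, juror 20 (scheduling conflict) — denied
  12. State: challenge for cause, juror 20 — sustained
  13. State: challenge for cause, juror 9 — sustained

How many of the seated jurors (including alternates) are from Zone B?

5

Removed: #2, #9, #12, #14, #16, #19, #20, #22, #27.
Seated (16 incl. alternates): #1, #3, #4, #5, #6, #7, #8, #10, #11, #13, #15, #17, #18, #21, #23, #24.
Of those, in Zone B: #3, #5, #11, #17, #24 → 5.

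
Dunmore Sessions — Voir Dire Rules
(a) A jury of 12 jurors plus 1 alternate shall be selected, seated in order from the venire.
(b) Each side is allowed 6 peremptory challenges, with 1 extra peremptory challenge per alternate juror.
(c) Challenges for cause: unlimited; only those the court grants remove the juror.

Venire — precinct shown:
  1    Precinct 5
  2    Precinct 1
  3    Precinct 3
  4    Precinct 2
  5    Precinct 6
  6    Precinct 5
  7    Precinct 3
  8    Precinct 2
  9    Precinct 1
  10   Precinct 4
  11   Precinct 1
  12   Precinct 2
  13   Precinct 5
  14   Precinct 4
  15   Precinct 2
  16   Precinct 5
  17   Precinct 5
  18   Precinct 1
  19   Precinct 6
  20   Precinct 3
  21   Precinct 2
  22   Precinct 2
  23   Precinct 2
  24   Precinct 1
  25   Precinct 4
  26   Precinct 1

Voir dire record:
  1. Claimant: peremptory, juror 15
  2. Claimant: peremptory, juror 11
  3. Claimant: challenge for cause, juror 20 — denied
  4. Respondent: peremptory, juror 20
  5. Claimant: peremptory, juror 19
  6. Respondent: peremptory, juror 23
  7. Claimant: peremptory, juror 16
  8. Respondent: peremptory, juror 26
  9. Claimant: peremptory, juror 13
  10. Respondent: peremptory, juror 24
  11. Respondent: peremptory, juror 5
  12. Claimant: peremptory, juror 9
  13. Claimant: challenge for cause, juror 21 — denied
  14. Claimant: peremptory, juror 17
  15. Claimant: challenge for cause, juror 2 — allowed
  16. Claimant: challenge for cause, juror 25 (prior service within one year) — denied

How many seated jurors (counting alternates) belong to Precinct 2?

5

Removed: #2, #5, #9, #11, #13, #15, #16, #17, #19, #20, #23, #24, #26.
Seated (13 incl. alternates): #1, #3, #4, #6, #7, #8, #10, #12, #14, #18, #21, #22, #25.
Of those, in Precinct 2: #4, #8, #12, #21, #22 → 5.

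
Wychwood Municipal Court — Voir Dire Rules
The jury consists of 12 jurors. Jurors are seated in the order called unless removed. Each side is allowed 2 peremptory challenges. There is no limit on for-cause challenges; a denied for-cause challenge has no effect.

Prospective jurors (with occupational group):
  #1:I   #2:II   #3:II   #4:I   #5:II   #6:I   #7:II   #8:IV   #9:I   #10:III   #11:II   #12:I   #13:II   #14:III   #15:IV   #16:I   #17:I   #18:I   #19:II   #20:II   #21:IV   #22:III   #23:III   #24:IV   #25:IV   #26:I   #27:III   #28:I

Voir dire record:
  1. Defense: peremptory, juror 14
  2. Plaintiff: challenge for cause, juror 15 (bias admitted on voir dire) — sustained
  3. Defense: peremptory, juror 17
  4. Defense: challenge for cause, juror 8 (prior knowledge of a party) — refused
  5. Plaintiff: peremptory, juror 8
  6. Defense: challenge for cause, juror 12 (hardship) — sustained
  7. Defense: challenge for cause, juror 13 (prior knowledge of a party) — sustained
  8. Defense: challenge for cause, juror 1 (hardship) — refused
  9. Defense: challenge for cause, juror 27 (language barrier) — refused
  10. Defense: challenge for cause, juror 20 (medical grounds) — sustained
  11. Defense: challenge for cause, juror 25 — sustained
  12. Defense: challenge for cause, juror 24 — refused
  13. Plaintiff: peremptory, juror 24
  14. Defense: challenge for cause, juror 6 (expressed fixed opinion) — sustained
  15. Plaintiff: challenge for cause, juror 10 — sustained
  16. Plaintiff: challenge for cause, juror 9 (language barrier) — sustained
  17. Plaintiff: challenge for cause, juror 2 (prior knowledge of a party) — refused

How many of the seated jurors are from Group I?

4

Removed: #6, #8, #9, #10, #12, #13, #14, #15, #17, #20, #24, #25.
Seated jurors 1–12: #1, #2, #3, #4, #5, #7, #11, #16, #18, #19, #21, #22.
Of those, in Group I: #1, #4, #16, #18 → 4.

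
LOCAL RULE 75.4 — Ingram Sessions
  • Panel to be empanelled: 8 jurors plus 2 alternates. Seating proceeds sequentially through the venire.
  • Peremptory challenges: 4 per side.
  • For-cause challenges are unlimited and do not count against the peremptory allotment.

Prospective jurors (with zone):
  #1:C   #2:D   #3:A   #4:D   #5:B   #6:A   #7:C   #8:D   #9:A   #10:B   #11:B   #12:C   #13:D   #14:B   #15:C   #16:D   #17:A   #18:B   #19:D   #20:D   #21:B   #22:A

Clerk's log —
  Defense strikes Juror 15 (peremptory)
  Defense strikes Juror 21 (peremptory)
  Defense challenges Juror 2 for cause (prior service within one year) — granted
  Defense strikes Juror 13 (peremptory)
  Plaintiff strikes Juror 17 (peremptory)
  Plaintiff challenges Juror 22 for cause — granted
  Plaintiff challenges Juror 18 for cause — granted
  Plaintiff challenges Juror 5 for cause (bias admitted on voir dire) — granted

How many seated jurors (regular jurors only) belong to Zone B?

Removed: #2, #5, #13, #15, #17, #18, #21, #22.
Seated jurors 1–8: #1, #3, #4, #6, #7, #8, #9, #10 (alternates #11, #12 not counted).
Of those, in Zone B: #10 → 1.

1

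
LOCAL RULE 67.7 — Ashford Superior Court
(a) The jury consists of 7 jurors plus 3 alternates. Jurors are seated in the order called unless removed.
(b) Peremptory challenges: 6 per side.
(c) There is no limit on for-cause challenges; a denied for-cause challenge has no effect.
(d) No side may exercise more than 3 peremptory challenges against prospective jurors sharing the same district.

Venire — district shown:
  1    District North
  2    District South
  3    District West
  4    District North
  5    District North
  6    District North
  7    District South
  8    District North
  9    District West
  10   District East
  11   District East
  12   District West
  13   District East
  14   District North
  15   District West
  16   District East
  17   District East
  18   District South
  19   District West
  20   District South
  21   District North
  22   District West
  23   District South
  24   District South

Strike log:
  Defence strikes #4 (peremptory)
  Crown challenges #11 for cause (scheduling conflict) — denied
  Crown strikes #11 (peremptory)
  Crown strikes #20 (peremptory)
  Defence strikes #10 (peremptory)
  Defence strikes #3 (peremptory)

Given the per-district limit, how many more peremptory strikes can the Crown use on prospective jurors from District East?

Crown peremptories so far: #11, #20 — 2 of 6 used, 4 left overall.
Against District East: #11 — 1 used; per-district cap 3 leaves 2.
Binding limit: min(4, 2) = 2.

2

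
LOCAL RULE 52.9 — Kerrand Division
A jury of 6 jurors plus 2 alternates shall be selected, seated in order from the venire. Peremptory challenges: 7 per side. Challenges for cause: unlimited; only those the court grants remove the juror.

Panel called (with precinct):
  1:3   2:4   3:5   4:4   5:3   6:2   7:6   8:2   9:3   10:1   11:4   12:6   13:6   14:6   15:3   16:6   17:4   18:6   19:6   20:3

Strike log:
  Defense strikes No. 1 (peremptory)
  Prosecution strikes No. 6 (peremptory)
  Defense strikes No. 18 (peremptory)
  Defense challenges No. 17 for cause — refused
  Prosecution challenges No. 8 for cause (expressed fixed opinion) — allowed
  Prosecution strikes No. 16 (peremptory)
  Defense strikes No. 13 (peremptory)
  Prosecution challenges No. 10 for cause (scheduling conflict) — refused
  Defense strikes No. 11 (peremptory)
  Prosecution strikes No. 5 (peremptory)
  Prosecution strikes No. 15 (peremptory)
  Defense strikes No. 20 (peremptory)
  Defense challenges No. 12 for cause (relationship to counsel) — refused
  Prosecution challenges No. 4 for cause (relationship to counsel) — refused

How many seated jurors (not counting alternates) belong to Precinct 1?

Removed: #1, #5, #6, #8, #11, #13, #15, #16, #18, #20.
Seated jurors 1–6: #2, #3, #4, #7, #9, #10 (alternates #12, #14 not counted).
Of those, in Precinct 1: #10 → 1.

1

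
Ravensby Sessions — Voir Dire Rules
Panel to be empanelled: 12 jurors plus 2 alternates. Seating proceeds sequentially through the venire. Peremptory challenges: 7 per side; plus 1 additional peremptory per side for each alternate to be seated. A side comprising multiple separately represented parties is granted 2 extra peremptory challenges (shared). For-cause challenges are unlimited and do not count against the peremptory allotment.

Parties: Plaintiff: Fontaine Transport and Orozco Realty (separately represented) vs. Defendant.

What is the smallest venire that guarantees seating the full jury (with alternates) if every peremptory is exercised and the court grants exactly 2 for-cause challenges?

36

Seats to fill: 12 + 2 alternates = 14.
Peremptories — Plaintiff: 7 + 1×2 + 2 = 11; Defendant: 7 + 1×2 = 9; total 20.
For-cause removals: 2.
Minimum venire: 14 + 20 + 2 = 36.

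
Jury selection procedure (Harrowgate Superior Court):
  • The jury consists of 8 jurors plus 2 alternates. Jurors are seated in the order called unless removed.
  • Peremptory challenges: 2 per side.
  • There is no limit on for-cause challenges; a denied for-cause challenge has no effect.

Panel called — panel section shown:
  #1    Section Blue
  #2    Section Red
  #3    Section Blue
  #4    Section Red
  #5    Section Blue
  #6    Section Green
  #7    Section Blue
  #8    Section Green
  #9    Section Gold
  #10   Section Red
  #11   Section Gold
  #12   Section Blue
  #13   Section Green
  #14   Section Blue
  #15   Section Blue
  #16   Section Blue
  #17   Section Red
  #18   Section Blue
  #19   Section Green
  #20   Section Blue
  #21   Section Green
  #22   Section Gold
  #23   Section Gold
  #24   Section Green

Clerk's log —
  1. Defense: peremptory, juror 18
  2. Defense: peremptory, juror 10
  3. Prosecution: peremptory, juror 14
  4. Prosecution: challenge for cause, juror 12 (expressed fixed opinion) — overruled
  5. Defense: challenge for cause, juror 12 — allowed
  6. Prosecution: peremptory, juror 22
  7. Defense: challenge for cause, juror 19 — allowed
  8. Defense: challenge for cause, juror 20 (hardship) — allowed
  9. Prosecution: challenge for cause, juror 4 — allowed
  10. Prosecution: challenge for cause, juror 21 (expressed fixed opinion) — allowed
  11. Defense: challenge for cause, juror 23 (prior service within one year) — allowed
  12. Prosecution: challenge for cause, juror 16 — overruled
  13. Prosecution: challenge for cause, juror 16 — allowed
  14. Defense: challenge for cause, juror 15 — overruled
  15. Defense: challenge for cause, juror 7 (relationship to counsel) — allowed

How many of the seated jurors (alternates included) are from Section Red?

Removed: #4, #7, #10, #12, #14, #16, #18, #19, #20, #21, #22, #23.
Seated (10 incl. alternates): #1, #2, #3, #5, #6, #8, #9, #11, #13, #15.
Of those, in Section Red: #2 → 1.

1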